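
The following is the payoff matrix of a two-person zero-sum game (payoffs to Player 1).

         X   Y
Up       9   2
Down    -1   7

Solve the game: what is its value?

Row minima: Up → 2, Down → -1; maximin = 2.
Column maxima: X → 9, Y → 7; minimax = 7.
2 ≠ 7, so there is no saddle point; optimal play is mixed.
Let Player 1 play Up with probability p. Expected payoff against X: 9p + (-1)(1−p) = 10p − 1; against Y: 2p + 7(1−p) = −5p + 7.
Setting these equal: 10p − 1 = −5p + 7 ⇒ 15p = 8 ⇒ p = 8/15, and the value is (10)·(8/15) − 1 = 13/3.
For Player 2: with q = P(X), equating Up's and Down's payoffs gives 7q + 2 = −8q + 7 ⇒ q = 1/3.

13/3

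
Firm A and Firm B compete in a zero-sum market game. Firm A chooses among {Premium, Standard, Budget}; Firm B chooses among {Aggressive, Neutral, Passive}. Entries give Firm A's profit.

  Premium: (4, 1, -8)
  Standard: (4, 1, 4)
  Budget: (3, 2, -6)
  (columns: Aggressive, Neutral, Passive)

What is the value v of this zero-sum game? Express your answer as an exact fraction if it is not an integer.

Row minima: Premium → -8, Standard → 1, Budget → -6; maximin = 1.
Column maxima: Aggressive → 4, Neutral → 2, Passive → 4; minimax = 2.
1 ≠ 2, so there is no saddle point; optimal play is mixed.
Aggressive is strictly dominated by Neutral (it gives Firm A strictly more in every row), so Firm B never plays it.
With Aggressive eliminated, Premium is strictly dominated by Budget (Budget gives Firm A strictly more in every remaining column), so Firm A never plays it.
On the remaining 2×2 (Standard, Budget vs Neutral, Passive):
Let Firm A play Standard with probability p. Expected payoff against Neutral: 1p + 2(1−p) = −p + 2; against Passive: 4p + (-6)(1−p) = 10p − 6.
Setting these equal: −p + 2 = 10p − 6 ⇒ −11p = -8 ⇒ p = 8/11, and the value is (-1)·(8/11) + 2 = 14/11.
For Firm B: with q = P(Neutral), equating Standard's and Budget's payoffs gives −3q + 4 = 8q − 6 ⇒ q = 10/11.

14/11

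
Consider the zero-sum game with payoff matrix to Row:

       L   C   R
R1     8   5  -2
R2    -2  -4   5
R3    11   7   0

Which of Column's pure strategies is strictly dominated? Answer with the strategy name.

C holds Row's payoff strictly below L in every row: 5 < 8, -4 < -2, 7 < 11.
So L is strictly dominated for Column.

L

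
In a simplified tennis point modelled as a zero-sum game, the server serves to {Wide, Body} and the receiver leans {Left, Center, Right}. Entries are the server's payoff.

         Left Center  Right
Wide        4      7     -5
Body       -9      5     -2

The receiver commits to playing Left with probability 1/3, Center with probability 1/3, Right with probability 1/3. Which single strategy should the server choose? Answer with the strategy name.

Expected payoff of Wide: (1/3)·4 + (1/3)·7 + (1/3)·(-5) = 2.
Expected payoff of Body: (1/3)·(-9) + (1/3)·5 + (1/3)·(-2) = -2.
The largest is 2, so the server's best response is Wide.

Wide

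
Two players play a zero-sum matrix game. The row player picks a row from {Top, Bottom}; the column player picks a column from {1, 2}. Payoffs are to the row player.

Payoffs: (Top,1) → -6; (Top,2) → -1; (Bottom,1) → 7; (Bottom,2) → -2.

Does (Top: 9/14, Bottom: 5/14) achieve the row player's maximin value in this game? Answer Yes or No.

Yes

Against 1 this mix gives (9/14)·(-6) + (5/14)·7 = -19/14.
Against 2 this mix gives (9/14)·(-1) + (5/14)·(-2) = -19/14.
All of the column player's active replies (1, 2) yield -19/14, and no column does worse for the row player. The mix makes the column player indifferent and guarantees -19/14, so it is optimal.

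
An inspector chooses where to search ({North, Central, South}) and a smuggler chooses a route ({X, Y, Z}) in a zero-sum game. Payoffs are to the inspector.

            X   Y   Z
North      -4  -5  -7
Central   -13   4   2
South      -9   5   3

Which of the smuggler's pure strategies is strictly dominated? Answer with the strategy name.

Z holds the inspector's payoff strictly below Y in every row: -7 < -5, 2 < 4, 3 < 5.
So Y is strictly dominated for the smuggler.

Y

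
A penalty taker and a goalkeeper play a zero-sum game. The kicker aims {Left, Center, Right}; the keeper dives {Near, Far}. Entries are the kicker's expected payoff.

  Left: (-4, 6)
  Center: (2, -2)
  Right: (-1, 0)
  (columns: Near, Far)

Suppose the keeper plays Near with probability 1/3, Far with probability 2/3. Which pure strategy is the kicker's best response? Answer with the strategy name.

Expected payoff of Left: (1/3)·(-4) + (2/3)·6 = 8/3.
Expected payoff of Center: (1/3)·2 + (2/3)·(-2) = -2/3.
Expected payoff of Right: (1/3)·(-1) + (2/3)·0 = -1/3.
The largest is 8/3, so the kicker's best response is Left.

Left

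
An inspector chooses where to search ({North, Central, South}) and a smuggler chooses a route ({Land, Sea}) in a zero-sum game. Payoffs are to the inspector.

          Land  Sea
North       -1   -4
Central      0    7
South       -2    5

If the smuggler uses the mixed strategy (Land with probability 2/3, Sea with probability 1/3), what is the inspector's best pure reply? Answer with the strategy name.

Central

Expected payoff of North: (2/3)·(-1) + (1/3)·(-4) = -2.
Expected payoff of Central: (2/3)·0 + (1/3)·7 = 7/3.
Expected payoff of South: (2/3)·(-2) + (1/3)·5 = 1/3.
The largest is 7/3, so the inspector's best response is Central.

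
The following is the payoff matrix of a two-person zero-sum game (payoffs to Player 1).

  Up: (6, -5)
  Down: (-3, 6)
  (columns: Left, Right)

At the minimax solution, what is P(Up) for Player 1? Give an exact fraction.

9/20

Row minima: Up → -5, Down → -3; maximin = -3.
Column maxima: Left → 6, Right → 6; minimax = 6.
-3 ≠ 6, so there is no saddle point; optimal play is mixed.
Let Player 1 play Up with probability p. Expected payoff against Left: 6p + (-3)(1−p) = 9p − 3; against Right: (-5)p + 6(1−p) = −11p + 6.
Setting these equal: 9p − 3 = −11p + 6 ⇒ 20p = 9 ⇒ p = 9/20, and the value is (9)·(9/20) − 3 = 21/20.
For Player 2: with q = P(Left), equating Up's and Down's payoffs gives 11q − 5 = −9q + 6 ⇒ q = 11/20.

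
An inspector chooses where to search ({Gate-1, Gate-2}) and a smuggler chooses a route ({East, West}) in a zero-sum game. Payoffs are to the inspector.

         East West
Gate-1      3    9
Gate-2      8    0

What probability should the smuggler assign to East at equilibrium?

Row minima: Gate-1 → 3, Gate-2 → 0; maximin = 3.
Column maxima: East → 8, West → 9; minimax = 8.
3 ≠ 8, so there is no saddle point; optimal play is mixed.
Let the inspector play Gate-1 with probability p. Expected payoff against East: 3p + 8(1−p) = −5p + 8; against West: 9p + 0(1−p) = 9p.
Setting these equal: −5p + 8 = 9p ⇒ −14p = -8 ⇒ p = 4/7, and the value is (-5)·(4/7) + 8 = 36/7.
For the smuggler: with q = P(East), equating Gate-1's and Gate-2's payoffs gives −6q + 9 = 8q ⇒ q = 9/14.

9/14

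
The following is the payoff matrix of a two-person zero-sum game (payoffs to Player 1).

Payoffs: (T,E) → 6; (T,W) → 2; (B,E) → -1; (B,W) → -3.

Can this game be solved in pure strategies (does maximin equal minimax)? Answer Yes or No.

Yes

Row minima: T → 2, B → -3; maximin = 2.
Column maxima: E → 6, W → 2; minimax = 2.
maximin = minimax = 2, so a saddle point exists.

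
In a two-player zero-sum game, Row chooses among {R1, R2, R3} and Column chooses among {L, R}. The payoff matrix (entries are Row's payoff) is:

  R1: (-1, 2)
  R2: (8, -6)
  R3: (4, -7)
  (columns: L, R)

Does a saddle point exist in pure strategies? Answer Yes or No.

No

Row minima: R1 → -1, R2 → -6, R3 → -7; maximin = -1.
Column maxima: L → 8, R → 2; minimax = 2.
-1 ≠ 2, so no pure-strategy equilibrium exists.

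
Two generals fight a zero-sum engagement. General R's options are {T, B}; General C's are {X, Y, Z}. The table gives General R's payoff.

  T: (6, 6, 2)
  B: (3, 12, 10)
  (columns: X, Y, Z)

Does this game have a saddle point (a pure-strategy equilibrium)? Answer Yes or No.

Row minima: T → 2, B → 3; maximin = 3.
Column maxima: X → 6, Y → 12, Z → 10; minimax = 6.
3 ≠ 6, so no pure-strategy equilibrium exists.

No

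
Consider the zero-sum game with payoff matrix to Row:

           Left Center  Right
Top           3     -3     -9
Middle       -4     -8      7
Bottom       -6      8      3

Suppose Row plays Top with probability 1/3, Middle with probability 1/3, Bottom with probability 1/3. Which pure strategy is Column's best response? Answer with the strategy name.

Left

If Column plays Left, Row's expected payoff is (1/3)·3 + (1/3)·(-4) + (1/3)·(-6) = -7/3.
If Column plays Center, Row's expected payoff is (1/3)·(-3) + (1/3)·(-8) + (1/3)·8 = -1.
If Column plays Right, Row's expected payoff is (1/3)·(-9) + (1/3)·7 + (1/3)·3 = 1/3.
Column minimizes Row's payoff; the smallest is -7/3, so the best response is Left.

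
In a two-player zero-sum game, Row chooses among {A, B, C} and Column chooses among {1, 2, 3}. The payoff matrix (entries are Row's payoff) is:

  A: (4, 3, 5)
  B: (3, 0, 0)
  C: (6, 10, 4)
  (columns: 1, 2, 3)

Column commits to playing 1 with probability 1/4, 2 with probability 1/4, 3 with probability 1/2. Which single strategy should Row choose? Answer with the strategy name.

Expected payoff of A: (1/4)·4 + (1/4)·3 + (1/2)·5 = 17/4.
Expected payoff of B: (1/4)·3 + (1/4)·0 + (1/2)·0 = 3/4.
Expected payoff of C: (1/4)·6 + (1/4)·10 + (1/2)·4 = 6.
The largest is 6, so Row's best response is C.

C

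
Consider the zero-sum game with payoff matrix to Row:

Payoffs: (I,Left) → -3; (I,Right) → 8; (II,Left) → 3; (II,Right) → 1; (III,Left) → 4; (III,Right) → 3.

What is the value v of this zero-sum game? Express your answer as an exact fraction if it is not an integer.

41/12

Row minima: I → -3, II → 1, III → 3; maximin = 3.
Column maxima: Left → 4, Right → 8; minimax = 4.
3 ≠ 4, so there is no saddle point; optimal play is mixed.
II is strictly dominated by III, so Row never plays it.
On the remaining 2×2 (I, III vs Left, Right):
Let Row play I with probability p. Expected payoff against Left: (-3)p + 4(1−p) = −7p + 4; against Right: 8p + 3(1−p) = 5p + 3.
Setting these equal: −7p + 4 = 5p + 3 ⇒ −12p = -1 ⇒ p = 1/12, and the value is (-7)·(1/12) + 4 = 41/12.
For Column: with q = P(Left), equating I's and III's payoffs gives −11q + 8 = q + 3 ⇒ q = 5/12.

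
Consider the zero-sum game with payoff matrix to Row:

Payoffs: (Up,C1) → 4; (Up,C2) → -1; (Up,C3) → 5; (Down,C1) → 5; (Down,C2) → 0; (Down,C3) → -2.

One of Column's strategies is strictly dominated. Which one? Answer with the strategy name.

C2 holds Row's payoff strictly below C1 in every row: -1 < 4, 0 < 5.
So C1 is strictly dominated for Column.

C1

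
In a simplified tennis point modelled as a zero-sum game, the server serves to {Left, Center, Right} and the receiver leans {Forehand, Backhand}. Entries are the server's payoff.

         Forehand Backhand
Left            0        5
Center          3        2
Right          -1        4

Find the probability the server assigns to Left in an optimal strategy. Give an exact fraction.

Row minima: Left → 0, Center → 2, Right → -1; maximin = 2.
Column maxima: Forehand → 3, Backhand → 5; minimax = 3.
2 ≠ 3, so there is no saddle point; optimal play is mixed.
Right is strictly dominated by Left, so the server never plays it.
On the remaining 2×2 (Left, Center vs Forehand, Backhand):
Let the server play Left with probability p. Expected payoff against Forehand: 0p + 3(1−p) = −3p + 3; against Backhand: 5p + 2(1−p) = 3p + 2.
Setting these equal: −3p + 3 = 3p + 2 ⇒ −6p = -1 ⇒ p = 1/6, and the value is (-3)·(1/6) + 3 = 5/2.
For the receiver: with q = P(Forehand), equating Left's and Center's payoffs gives −5q + 5 = q + 2 ⇒ q = 1/2.

1/6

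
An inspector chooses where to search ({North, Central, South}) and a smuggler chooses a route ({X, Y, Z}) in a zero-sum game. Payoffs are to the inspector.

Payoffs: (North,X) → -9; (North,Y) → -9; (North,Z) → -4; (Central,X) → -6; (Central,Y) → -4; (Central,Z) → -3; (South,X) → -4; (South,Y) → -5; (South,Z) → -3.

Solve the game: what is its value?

-14/3

Row minima: North → -9, Central → -6, South → -5; maximin = -5.
Column maxima: X → -4, Y → -4, Z → -3; minimax = -4.
-5 ≠ -4, so there is no saddle point; optimal play is mixed.
North is strictly dominated by Central, so the inspector never plays it.
Z is strictly dominated by X (it gives the inspector strictly more in every row), so the smuggler never plays it.
On the remaining 2×2 (Central, South vs X, Y):
Let the inspector play Central with probability p. Expected payoff against X: (-6)p + (-4)(1−p) = −2p − 4; against Y: (-4)p + (-5)(1−p) = p − 5.
Setting these equal: −2p − 4 = p − 5 ⇒ −3p = -1 ⇒ p = 1/3, and the value is (-2)·(1/3) − 4 = -14/3.
For the smuggler: with q = P(X), equating Central's and South's payoffs gives −2q − 4 = q − 5 ⇒ q = 1/3.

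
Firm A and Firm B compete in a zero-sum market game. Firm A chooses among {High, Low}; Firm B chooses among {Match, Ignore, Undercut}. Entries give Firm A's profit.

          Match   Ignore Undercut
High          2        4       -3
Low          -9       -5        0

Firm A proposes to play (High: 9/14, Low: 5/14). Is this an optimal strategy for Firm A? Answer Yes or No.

Against Match this mix gives (9/14)·2 + (5/14)·(-9) = -27/14.
Against Ignore this mix gives (9/14)·4 + (5/14)·(-5) = 11/14.
Against Undercut this mix gives (9/14)·(-3) + (5/14)·0 = -27/14.
All of Firm B's active replies (Match, Undercut) yield -27/14, and no column does worse for Firm A. The mix makes Firm B indifferent and guarantees -27/14, so it is optimal.

Yes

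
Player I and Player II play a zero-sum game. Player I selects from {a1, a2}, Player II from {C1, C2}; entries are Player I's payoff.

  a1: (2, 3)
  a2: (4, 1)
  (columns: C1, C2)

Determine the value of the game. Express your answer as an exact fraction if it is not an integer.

5/2

Row minima: a1 → 2, a2 → 1; maximin = 2.
Column maxima: C1 → 4, C2 → 3; minimax = 3.
2 ≠ 3, so there is no saddle point; optimal play is mixed.
Let Player I play a1 with probability p. Expected payoff against C1: 2p + 4(1−p) = −2p + 4; against C2: 3p + 1(1−p) = 2p + 1.
Setting these equal: −2p + 4 = 2p + 1 ⇒ −4p = -3 ⇒ p = 3/4, and the value is (-2)·(3/4) + 4 = 5/2.
For Player II: with q = P(C1), equating a1's and a2's payoffs gives −q + 3 = 3q + 1 ⇒ q = 1/2.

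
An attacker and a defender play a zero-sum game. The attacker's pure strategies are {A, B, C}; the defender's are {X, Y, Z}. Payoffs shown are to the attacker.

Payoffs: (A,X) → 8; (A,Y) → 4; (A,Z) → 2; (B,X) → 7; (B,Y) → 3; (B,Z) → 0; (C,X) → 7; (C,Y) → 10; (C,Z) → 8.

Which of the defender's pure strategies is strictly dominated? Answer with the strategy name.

Y

Z holds the attacker's payoff strictly below Y in every row: 2 < 4, 0 < 3, 8 < 10.
So Y is strictly dominated for the defender.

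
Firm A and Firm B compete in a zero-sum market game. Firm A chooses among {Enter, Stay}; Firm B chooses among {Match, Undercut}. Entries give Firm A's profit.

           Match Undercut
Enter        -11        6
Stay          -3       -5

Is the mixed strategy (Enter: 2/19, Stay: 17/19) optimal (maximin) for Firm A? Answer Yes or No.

Yes

Against Match this mix gives (2/19)·(-11) + (17/19)·(-3) = -73/19.
Against Undercut this mix gives (2/19)·6 + (17/19)·(-5) = -73/19.
All of Firm B's active replies (Match, Undercut) yield -73/19, and no column does worse for Firm A. The mix makes Firm B indifferent and guarantees -73/19, so it is optimal.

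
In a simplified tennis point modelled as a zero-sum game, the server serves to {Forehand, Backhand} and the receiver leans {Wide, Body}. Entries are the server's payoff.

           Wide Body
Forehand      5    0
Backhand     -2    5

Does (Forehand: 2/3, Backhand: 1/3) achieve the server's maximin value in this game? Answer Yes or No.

No

Against Wide this mix gives (2/3)·5 + (1/3)·(-2) = 8/3.
Against Body this mix gives (2/3)·0 + (1/3)·5 = 5/3.
The receiver will play Body, holding the server to 5/3. Shifting weight toward the row that does better against Body would raise this floor (the equalizing mix achieves 25/12 against both Body and Wide), so the proposed strategy is not optimal.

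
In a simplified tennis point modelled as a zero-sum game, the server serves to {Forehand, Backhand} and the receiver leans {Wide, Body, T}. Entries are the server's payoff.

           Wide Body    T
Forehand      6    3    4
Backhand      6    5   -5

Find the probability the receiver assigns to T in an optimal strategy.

Row minima: Forehand → 3, Backhand → -5; maximin = 3.
Column maxima: Wide → 6, Body → 5, T → 4; minimax = 4.
3 ≠ 4, so there is no saddle point; optimal play is mixed.
Wide is strictly dominated by Body (it gives the server strictly more in every row), so the receiver never plays it.
On the remaining 2×2 (Forehand, Backhand vs Body, T):
Let the server play Forehand with probability p. Expected payoff against Body: 3p + 5(1−p) = −2p + 5; against T: 4p + (-5)(1−p) = 9p − 5.
Setting these equal: −2p + 5 = 9p − 5 ⇒ −11p = -10 ⇒ p = 10/11, and the value is (-2)·(10/11) + 5 = 35/11.
For the receiver: with q = P(Body), equating Forehand's and Backhand's payoffs gives −q + 4 = 10q − 5 ⇒ q = 9/11.

2/11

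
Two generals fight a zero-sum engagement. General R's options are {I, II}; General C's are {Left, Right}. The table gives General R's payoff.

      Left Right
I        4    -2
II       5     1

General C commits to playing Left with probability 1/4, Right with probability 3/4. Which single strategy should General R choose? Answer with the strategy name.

Expected payoff of I: (1/4)·4 + (3/4)·(-2) = -1/2.
Expected payoff of II: (1/4)·5 + (3/4)·1 = 2.
The largest is 2, so General R's best response is II.

II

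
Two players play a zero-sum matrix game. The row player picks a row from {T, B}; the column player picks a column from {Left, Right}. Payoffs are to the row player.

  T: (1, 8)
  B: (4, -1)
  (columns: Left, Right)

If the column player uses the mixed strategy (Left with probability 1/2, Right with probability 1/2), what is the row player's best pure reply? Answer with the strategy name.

T

Expected payoff of T: (1/2)·1 + (1/2)·8 = 9/2.
Expected payoff of B: (1/2)·4 + (1/2)·(-1) = 3/2.
The largest is 9/2, so the row player's best response is T.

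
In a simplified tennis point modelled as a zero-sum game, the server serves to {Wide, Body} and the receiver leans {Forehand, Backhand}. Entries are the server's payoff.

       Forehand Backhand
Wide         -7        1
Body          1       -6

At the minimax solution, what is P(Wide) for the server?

Row minima: Wide → -7, Body → -6; maximin = -6.
Column maxima: Forehand → 1, Backhand → 1; minimax = 1.
-6 ≠ 1, so there is no saddle point; optimal play is mixed.
Let the server play Wide with probability p. Expected payoff against Forehand: (-7)p + 1(1−p) = −8p + 1; against Backhand: 1p + (-6)(1−p) = 7p − 6.
Setting these equal: −8p + 1 = 7p − 6 ⇒ −15p = -7 ⇒ p = 7/15, and the value is (-8)·(7/15) + 1 = -41/15.
For the receiver: with q = P(Forehand), equating Wide's and Body's payoffs gives −8q + 1 = 7q − 6 ⇒ q = 7/15.

7/15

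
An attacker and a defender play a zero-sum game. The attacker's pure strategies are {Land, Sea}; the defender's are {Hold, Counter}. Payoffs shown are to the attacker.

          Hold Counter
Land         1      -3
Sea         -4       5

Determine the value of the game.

-7/13

Row minima: Land → -3, Sea → -4; maximin = -3.
Column maxima: Hold → 1, Counter → 5; minimax = 1.
-3 ≠ 1, so there is no saddle point; optimal play is mixed.
Let the attacker play Land with probability p. Expected payoff against Hold: 1p + (-4)(1−p) = 5p − 4; against Counter: (-3)p + 5(1−p) = −8p + 5.
Setting these equal: 5p − 4 = −8p + 5 ⇒ 13p = 9 ⇒ p = 9/13, and the value is (5)·(9/13) − 4 = -7/13.
For the defender: with q = P(Hold), equating Land's and Sea's payoffs gives 4q − 3 = −9q + 5 ⇒ q = 8/13.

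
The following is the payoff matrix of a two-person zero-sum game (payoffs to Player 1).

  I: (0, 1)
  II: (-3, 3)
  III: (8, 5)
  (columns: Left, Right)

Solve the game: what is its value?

Row minima: I → 0, II → -3, III → 5; maximin = 5.
Column maxima: Left → 8, Right → 5; minimax = 5.
Since maximin = minimax = 5, there is a saddle point and the value is 5.

5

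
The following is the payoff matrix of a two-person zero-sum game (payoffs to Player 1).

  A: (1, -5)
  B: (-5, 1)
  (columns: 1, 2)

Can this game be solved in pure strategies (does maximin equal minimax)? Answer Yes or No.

No

Row minima: A → -5, B → -5; maximin = -5.
Column maxima: 1 → 1, 2 → 1; minimax = 1.
-5 ≠ 1, so no pure-strategy equilibrium exists.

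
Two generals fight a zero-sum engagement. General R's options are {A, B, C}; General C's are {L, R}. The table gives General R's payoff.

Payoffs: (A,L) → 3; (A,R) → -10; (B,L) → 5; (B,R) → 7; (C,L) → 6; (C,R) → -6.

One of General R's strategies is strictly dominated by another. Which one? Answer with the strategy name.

A

B gives a strictly higher payoff than A against every column: 5 > 3, 7 > -10.
So A is strictly dominated and General R never plays it.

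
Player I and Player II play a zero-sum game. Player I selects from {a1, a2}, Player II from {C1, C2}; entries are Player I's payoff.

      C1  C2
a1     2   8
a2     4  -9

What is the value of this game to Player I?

50/19

Row minima: a1 → 2, a2 → -9; maximin = 2.
Column maxima: C1 → 4, C2 → 8; minimax = 4.
2 ≠ 4, so there is no saddle point; optimal play is mixed.
Let Player I play a1 with probability p. Expected payoff against C1: 2p + 4(1−p) = −2p + 4; against C2: 8p + (-9)(1−p) = 17p − 9.
Setting these equal: −2p + 4 = 17p − 9 ⇒ −19p = -13 ⇒ p = 13/19, and the value is (-2)·(13/19) + 4 = 50/19.
For Player II: with q = P(C1), equating a1's and a2's payoffs gives −6q + 8 = 13q − 9 ⇒ q = 17/19.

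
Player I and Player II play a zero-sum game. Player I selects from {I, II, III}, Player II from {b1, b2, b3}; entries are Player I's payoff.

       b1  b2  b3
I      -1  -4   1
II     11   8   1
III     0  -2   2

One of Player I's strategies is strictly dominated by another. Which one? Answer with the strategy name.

III gives a strictly higher payoff than I against every column: 0 > -1, -2 > -4, 2 > 1.
So I is strictly dominated and Player I never plays it.

I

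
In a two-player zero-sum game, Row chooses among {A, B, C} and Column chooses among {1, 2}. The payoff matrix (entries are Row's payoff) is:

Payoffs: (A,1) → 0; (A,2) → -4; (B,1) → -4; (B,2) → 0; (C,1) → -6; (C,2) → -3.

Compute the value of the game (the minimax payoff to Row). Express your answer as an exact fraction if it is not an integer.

-2

Row minima: A → -4, B → -4, C → -6; maximin = -4.
Column maxima: 1 → 0, 2 → 0; minimax = 0.
-4 ≠ 0, so there is no saddle point; optimal play is mixed.
C is strictly dominated by B, so Row never plays it.
On the remaining 2×2 (A, B vs 1, 2):
Let Row play A with probability p. Expected payoff against 1: 0p + (-4)(1−p) = 4p − 4; against 2: (-4)p + 0(1−p) = −4p.
Setting these equal: 4p − 4 = −4p ⇒ 8p = 4 ⇒ p = 1/2, and the value is (4)·(1/2) − 4 = -2.
For Column: with q = P(1), equating A's and B's payoffs gives 4q − 4 = −4q ⇒ q = 1/2.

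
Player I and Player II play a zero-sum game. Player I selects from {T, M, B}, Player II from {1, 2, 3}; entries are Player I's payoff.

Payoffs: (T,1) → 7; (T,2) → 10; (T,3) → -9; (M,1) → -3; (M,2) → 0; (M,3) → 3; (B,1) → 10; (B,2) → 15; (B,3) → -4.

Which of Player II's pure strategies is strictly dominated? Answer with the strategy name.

2

1 holds Player I's payoff strictly below 2 in every row: 7 < 10, -3 < 0, 10 < 15.
So 2 is strictly dominated for Player II.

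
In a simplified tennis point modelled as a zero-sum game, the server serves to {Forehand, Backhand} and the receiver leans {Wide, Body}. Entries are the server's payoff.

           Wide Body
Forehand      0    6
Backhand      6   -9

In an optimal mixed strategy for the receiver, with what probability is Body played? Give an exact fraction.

2/7

Row minima: Forehand → 0, Backhand → -9; maximin = 0.
Column maxima: Wide → 6, Body → 6; minimax = 6.
0 ≠ 6, so there is no saddle point; optimal play is mixed.
Let the server play Forehand with probability p. Expected payoff against Wide: 0p + 6(1−p) = −6p + 6; against Body: 6p + (-9)(1−p) = 15p − 9.
Setting these equal: −6p + 6 = 15p − 9 ⇒ −21p = -15 ⇒ p = 5/7, and the value is (-6)·(5/7) + 6 = 12/7.
For the receiver: with q = P(Wide), equating Forehand's and Backhand's payoffs gives −6q + 6 = 15q − 9 ⇒ q = 5/7.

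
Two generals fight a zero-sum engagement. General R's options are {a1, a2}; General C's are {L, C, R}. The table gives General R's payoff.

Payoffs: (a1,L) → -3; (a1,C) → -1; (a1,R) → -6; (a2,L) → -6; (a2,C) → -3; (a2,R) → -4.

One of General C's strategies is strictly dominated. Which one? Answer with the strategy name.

L holds General R's payoff strictly below C in every row: -3 < -1, -6 < -3.
So C is strictly dominated for General C.

C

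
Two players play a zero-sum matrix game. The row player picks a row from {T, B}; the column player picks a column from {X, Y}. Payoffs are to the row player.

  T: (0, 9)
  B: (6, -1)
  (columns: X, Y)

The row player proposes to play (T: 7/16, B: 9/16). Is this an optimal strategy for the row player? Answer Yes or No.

Against X this mix gives (7/16)·0 + (9/16)·6 = 27/8.
Against Y this mix gives (7/16)·9 + (9/16)·(-1) = 27/8.
All of the column player's active replies (X, Y) yield 27/8, and no column does worse for the row player. The mix makes the column player indifferent and guarantees 27/8, so it is optimal.

Yes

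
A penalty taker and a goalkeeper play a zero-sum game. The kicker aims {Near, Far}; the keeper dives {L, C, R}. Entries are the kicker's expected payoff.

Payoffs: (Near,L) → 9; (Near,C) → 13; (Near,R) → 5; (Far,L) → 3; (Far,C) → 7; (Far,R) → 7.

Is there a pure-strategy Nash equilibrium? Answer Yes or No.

No

Row minima: Near → 5, Far → 3; maximin = 5.
Column maxima: L → 9, C → 13, R → 7; minimax = 7.
5 ≠ 7, so no pure-strategy equilibrium exists.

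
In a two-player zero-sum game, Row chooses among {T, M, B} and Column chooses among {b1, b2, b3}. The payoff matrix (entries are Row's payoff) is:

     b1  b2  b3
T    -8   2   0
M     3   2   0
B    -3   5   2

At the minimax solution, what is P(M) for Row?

5/8

Row minima: T → -8, M → 0, B → -3; maximin = 0.
Column maxima: b1 → 3, b2 → 5, b3 → 2; minimax = 2.
0 ≠ 2, so there is no saddle point; optimal play is mixed.
T is strictly dominated by B, so Row never plays it.
b2 is strictly dominated by b3 (it gives Row strictly more in every row), so Column never plays it.
On the remaining 2×2 (M, B vs b1, b3):
Let Row play M with probability p. Expected payoff against b1: 3p + (-3)(1−p) = 6p − 3; against b3: 0p + 2(1−p) = −2p + 2.
Setting these equal: 6p − 3 = −2p + 2 ⇒ 8p = 5 ⇒ p = 5/8, and the value is (6)·(5/8) − 3 = 3/4.
For Column: with q = P(b1), equating M's and B's payoffs gives 3q = −5q + 2 ⇒ q = 1/4.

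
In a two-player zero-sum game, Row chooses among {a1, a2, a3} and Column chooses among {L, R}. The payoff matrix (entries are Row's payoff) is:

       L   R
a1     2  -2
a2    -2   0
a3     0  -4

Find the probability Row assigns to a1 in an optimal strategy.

1/3

Row minima: a1 → -2, a2 → -2, a3 → -4; maximin = -2.
Column maxima: L → 2, R → 0; minimax = 0.
-2 ≠ 0, so there is no saddle point; optimal play is mixed.
a3 is strictly dominated by a1, so Row never plays it.
On the remaining 2×2 (a1, a2 vs L, R):
Let Row play a1 with probability p. Expected payoff against L: 2p + (-2)(1−p) = 4p − 2; against R: (-2)p + 0(1−p) = −2p.
Setting these equal: 4p − 2 = −2p ⇒ 6p = 2 ⇒ p = 1/3, and the value is (4)·(1/3) − 2 = -2/3.
For Column: with q = P(L), equating a1's and a2's payoffs gives 4q − 2 = −2q ⇒ q = 1/3.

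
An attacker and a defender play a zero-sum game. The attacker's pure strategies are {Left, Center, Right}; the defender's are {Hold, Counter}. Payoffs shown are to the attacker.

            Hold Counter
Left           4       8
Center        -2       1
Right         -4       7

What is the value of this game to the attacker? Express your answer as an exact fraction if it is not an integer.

4

Row minima: Left → 4, Center → -2, Right → -4; maximin = 4.
Column maxima: Hold → 4, Counter → 8; minimax = 4.
Since maximin = minimax = 4, there is a saddle point and the value is 4.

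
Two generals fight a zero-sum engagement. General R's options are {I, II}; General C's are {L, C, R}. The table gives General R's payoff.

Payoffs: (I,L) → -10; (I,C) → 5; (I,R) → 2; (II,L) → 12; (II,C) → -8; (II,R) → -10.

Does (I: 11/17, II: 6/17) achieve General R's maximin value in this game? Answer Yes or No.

Against L this mix gives (11/17)·(-10) + (6/17)·12 = -38/17.
Against C this mix gives (11/17)·5 + (6/17)·(-8) = 7/17.
Against R this mix gives (11/17)·2 + (6/17)·(-10) = -38/17.
All of General C's active replies (L, R) yield -38/17, and no column does worse for General R. The mix makes General C indifferent and guarantees -38/17, so it is optimal.

Yes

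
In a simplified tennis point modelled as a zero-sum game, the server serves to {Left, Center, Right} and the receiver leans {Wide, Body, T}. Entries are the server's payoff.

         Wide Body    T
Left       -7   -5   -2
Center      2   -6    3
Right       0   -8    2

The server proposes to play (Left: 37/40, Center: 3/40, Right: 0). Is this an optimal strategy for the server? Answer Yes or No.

Against Wide this mix gives (37/40)·(-7) + (3/40)·2 = -253/40.
Against Body this mix gives (37/40)·(-5) + (3/40)·(-6) = -203/40.
Against T this mix gives (37/40)·(-2) + (3/40)·3 = -13/8.
The receiver will play Wide, holding the server to -253/40. Shifting weight toward the row that does better against Wide would raise this floor (the equalizing mix achieves -26/5 against both Wide and Body), so the proposed strategy is not optimal.

No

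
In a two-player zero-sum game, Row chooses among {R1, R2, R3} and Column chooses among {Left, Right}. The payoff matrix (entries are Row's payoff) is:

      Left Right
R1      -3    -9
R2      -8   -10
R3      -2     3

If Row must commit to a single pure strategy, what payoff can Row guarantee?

-2

Row minima: R1 → -9, R2 → -10, R3 → -2.
The best of these is -2.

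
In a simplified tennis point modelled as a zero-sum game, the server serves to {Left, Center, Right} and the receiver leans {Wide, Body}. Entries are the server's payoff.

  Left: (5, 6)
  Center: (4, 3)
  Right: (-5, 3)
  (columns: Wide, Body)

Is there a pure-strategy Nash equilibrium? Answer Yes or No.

Yes

Row minima: Left → 5, Center → 3, Right → -5; maximin = 5.
Column maxima: Wide → 5, Body → 6; minimax = 5.
maximin = minimax = 5, so a saddle point exists.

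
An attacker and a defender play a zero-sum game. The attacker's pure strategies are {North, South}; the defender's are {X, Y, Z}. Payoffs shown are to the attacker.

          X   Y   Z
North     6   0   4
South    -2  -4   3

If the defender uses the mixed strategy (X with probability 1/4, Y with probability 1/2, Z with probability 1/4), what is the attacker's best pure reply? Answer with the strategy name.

North

Expected payoff of North: (1/4)·6 + (1/2)·0 + (1/4)·4 = 5/2.
Expected payoff of South: (1/4)·(-2) + (1/2)·(-4) + (1/4)·3 = -7/4.
The largest is 5/2, so the attacker's best response is North.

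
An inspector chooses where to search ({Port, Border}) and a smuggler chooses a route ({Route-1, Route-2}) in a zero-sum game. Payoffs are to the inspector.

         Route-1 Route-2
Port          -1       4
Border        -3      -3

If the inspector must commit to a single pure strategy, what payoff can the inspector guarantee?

-1

Row minima: Port → -1, Border → -3.
The best of these is -1.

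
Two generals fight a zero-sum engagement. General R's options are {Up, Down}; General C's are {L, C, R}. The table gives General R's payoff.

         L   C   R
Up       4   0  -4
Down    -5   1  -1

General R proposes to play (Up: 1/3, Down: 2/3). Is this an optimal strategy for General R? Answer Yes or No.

Yes

Against L this mix gives (1/3)·4 + (2/3)·(-5) = -2.
Against C this mix gives (1/3)·0 + (2/3)·1 = 2/3.
Against R this mix gives (1/3)·(-4) + (2/3)·(-1) = -2.
All of General C's active replies (L, R) yield -2, and no column does worse for General R. The mix makes General C indifferent and guarantees -2, so it is optimal.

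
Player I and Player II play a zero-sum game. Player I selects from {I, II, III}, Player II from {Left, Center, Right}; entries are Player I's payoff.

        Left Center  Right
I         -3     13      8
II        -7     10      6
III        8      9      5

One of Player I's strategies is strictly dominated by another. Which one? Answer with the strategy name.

I gives a strictly higher payoff than II against every column: -3 > -7, 13 > 10, 8 > 6.
So II is strictly dominated and Player I never plays it.

II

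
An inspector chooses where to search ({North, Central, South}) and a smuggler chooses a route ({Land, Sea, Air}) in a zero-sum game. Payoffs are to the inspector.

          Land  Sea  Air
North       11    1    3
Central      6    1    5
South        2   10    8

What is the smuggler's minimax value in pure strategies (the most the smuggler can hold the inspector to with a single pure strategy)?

8

Column maxima: Land → 11, Sea → 10, Air → 8.
The smallest of these is 8.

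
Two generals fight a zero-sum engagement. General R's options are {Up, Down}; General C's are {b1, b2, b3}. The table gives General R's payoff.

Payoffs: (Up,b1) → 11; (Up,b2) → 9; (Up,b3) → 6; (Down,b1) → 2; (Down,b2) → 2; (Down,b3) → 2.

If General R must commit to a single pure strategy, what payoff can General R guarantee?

Row minima: Up → 6, Down → 2.
The best of these is 6.

6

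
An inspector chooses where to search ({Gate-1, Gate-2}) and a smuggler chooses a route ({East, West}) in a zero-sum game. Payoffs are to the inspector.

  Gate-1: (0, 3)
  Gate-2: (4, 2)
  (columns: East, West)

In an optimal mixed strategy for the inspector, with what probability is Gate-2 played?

Row minima: Gate-1 → 0, Gate-2 → 2; maximin = 2.
Column maxima: East → 4, West → 3; minimax = 3.
2 ≠ 3, so there is no saddle point; optimal play is mixed.
Let the inspector play Gate-1 with probability p. Expected payoff against East: 0p + 4(1−p) = −4p + 4; against West: 3p + 2(1−p) = p + 2.
Setting these equal: −4p + 4 = p + 2 ⇒ −5p = -2 ⇒ p = 2/5, and the value is (-4)·(2/5) + 4 = 12/5.
For the smuggler: with q = P(East), equating Gate-1's and Gate-2's payoffs gives −3q + 3 = 2q + 2 ⇒ q = 1/5.

3/5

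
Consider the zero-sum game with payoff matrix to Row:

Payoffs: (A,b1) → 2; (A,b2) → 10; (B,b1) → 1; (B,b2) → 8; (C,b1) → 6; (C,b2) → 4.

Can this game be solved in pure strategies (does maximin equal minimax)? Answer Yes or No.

No

Row minima: A → 2, B → 1, C → 4; maximin = 4.
Column maxima: b1 → 6, b2 → 10; minimax = 6.
4 ≠ 6, so no pure-strategy equilibrium exists.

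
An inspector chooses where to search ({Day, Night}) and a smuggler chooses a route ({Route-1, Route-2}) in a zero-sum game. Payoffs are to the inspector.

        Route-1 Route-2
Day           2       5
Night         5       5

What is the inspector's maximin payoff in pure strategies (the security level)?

Row minima: Day → 2, Night → 5.
The best of these is 5.

5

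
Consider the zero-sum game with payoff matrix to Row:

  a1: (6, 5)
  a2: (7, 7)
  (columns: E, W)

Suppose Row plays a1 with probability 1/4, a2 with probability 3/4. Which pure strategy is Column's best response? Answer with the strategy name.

W

If Column plays E, Row's expected payoff is (1/4)·6 + (3/4)·7 = 27/4.
If Column plays W, Row's expected payoff is (1/4)·5 + (3/4)·7 = 13/2.
Column minimizes Row's payoff; the smallest is 13/2, so the best response is W.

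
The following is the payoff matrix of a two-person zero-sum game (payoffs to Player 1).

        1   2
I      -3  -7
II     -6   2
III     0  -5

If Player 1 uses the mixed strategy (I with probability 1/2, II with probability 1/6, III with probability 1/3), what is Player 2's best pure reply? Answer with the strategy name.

If Player 2 plays 1, Player 1's expected payoff is (1/2)·(-3) + (1/6)·(-6) + (1/3)·0 = -5/2.
If Player 2 plays 2, Player 1's expected payoff is (1/2)·(-7) + (1/6)·2 + (1/3)·(-5) = -29/6.
Player 2 minimizes Player 1's payoff; the smallest is -29/6, so the best response is 2.

2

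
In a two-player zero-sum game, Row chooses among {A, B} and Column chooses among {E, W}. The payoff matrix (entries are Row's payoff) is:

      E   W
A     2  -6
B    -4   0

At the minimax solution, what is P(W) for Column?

Row minima: A → -6, B → -4; maximin = -4.
Column maxima: E → 2, W → 0; minimax = 0.
-4 ≠ 0, so there is no saddle point; optimal play is mixed.
Let Row play A with probability p. Expected payoff against E: 2p + (-4)(1−p) = 6p − 4; against W: (-6)p + 0(1−p) = −6p.
Setting these equal: 6p − 4 = −6p ⇒ 12p = 4 ⇒ p = 1/3, and the value is (6)·(1/3) − 4 = -2.
For Column: with q = P(E), equating A's and B's payoffs gives 8q − 6 = −4q ⇒ q = 1/2.

1/2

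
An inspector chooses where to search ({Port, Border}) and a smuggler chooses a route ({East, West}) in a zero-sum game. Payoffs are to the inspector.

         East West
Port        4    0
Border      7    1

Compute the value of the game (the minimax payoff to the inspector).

Row minima: Port → 0, Border → 1; maximin = 1.
Column maxima: East → 7, West → 1; minimax = 1.
Since maximin = minimax = 1, there is a saddle point and the value is 1.

1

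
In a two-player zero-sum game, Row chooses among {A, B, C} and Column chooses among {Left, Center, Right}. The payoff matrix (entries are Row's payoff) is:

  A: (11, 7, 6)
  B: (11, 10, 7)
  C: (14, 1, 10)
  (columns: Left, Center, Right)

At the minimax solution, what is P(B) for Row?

Row minima: A → 6, B → 7, C → 1; maximin = 7.
Column maxima: Left → 14, Center → 10, Right → 10; minimax = 10.
7 ≠ 10, so there is no saddle point; optimal play is mixed.
Left is strictly dominated by Center (it gives Row strictly more in every row), so Column never plays it.
With Left eliminated, A is strictly dominated by B (B gives Row strictly more in every remaining column), so Row never plays it.
On the remaining 2×2 (B, C vs Center, Right):
Let Row play B with probability p. Expected payoff against Center: 10p + 1(1−p) = 9p + 1; against Right: 7p + 10(1−p) = −3p + 10.
Setting these equal: 9p + 1 = −3p + 10 ⇒ 12p = 9 ⇒ p = 3/4, and the value is (9)·(3/4) + 1 = 31/4.
For Column: with q = P(Center), equating B's and C's payoffs gives 3q + 7 = −9q + 10 ⇒ q = 1/4.

3/4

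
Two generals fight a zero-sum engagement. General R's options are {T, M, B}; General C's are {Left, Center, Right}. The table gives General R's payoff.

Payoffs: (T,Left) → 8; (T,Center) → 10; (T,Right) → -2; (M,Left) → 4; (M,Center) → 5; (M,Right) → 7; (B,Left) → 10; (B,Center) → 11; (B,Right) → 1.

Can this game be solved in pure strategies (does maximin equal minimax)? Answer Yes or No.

Row minima: T → -2, M → 4, B → 1; maximin = 4.
Column maxima: Left → 10, Center → 11, Right → 7; minimax = 7.
4 ≠ 7, so no pure-strategy equilibrium exists.

No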